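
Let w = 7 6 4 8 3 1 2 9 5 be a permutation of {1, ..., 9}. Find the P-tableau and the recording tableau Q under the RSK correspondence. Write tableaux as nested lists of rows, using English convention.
Insert each entry of the permutation into P by Schensted row insertion, recording in Q the position of each new cell.

After inserting 7: P = [[7]].
After inserting 6: P = [[6], [7]].
After inserting 4: P = [[4], [6], [7]].
After inserting 8: P = [[4, 8], [6], [7]].
After inserting 3: P = [[3, 8], [4], [6], [7]].
After inserting 1: P = [[1, 8], [3], [4], [6], [7]].
After inserting 2: P = [[1, 2], [3, 8], [4], [6], [7]].
After inserting 9: P = [[1, 2, 9], [3, 8], [4], [6], [7]].
After inserting 5: P = [[1, 2, 5], [3, 8, 9], [4], [6], [7]].

So P = [[1, 2, 5], [3, 8, 9], [4], [6], [7]], Q = [[1, 4, 8], [2, 7, 9], [3], [5], [6]].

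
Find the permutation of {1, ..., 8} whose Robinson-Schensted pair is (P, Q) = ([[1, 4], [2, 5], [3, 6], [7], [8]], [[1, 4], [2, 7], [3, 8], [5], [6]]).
8 7 3 6 2 1 5 4

Reverse RSK: for i = n, n-1, ..., 1, locate i in Q, remove the corresponding corner cell from P, and reverse-bump its entry up through P; the value ejected from row 1 is w(i).

So w = 8 7 3 6 2 1 5 4.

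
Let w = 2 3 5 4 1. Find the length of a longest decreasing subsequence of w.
3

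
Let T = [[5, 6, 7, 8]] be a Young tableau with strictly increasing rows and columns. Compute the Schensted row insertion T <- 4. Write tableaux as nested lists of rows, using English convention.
In row 1, 4 replaces 5 (the leftmost entry greater than 4); 5 is bumped to row 2. 5 starts a new row 2. The new tableau is [[4, 6, 7, 8], [5]].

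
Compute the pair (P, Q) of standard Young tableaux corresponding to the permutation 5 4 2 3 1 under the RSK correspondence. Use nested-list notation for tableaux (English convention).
Insert each entry of the permutation into P by Schensted row insertion, recording in Q the position of each new cell.

After inserting 5: P = [[5]].
After inserting 4: P = [[4], [5]].
After inserting 2: P = [[2], [4], [5]].
After inserting 3: P = [[2, 3], [4], [5]].
After inserting 1: P = [[1, 3], [2], [4], [5]].

So P = [[1, 3], [2], [4], [5]], Q = [[1, 4], [2], [3], [5]].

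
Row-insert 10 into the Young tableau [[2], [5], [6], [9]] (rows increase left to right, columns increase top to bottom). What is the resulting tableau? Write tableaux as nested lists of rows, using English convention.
[[2, 10], [5], [6], [9]]

10 is larger than every entry of row 1, so it is appended to row 1. The new tableau is [[2, 10], [5], [6], [9]].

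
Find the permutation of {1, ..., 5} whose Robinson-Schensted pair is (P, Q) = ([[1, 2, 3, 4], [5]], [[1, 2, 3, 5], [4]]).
Reverse the RSK construction: for i from n down to 1, find the cell of Q containing i, remove the entry at that cell from P, and reverse-bump it up through P; the value ejected from row 1 is w(i).

Step i=5: Q has 5 at row 1, column 4; remove that cell from P, ejecting 4. So w(5) = 4. P is now [[1, 2, 3], [5]].
Step i=4: Q has 4 at row 2, column 1; remove 5 from row 2 of P and reverse-bump: 5 enters row 1 and ejects 3. So w(4) = 3. P is now [[1, 2, 5]].
Step i=3: Q has 3 at row 1, column 3; remove that cell from P, ejecting 5. So w(3) = 5. P is now [[1, 2]].
Step i=2: Q has 2 at row 1, column 2; remove that cell from P, ejecting 2. So w(2) = 2. P is now [[1]].
Step i=1: Q has 1 at row 1, column 1; remove that cell from P, ejecting 1. So w(1) = 1. P is now [].

So w = 1 2 5 3 4.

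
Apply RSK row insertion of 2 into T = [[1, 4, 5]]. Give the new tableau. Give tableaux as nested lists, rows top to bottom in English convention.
In row 1, 2 replaces 4 (the leftmost entry greater than 2); 4 is bumped to row 2. 4 starts a new row 2. The new tableau is [[1, 2, 5], [4]].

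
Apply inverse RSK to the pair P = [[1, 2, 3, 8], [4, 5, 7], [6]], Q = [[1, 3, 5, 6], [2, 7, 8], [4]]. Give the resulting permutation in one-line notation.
Reverse the RSK construction: for i from n down to 1, find the cell of Q containing i, remove the entry at that cell from P, and reverse-bump it up through P; the value ejected from row 1 is w(i).

Step i=8: Q has 8 at row 2, column 3; remove 7 from row 2 of P and reverse-bump: 7 enters row 1 and ejects 3. So w(8) = 3. P is now [[1, 2, 7, 8], [4, 5], [6]].
Step i=7: Q has 7 at row 2, column 2; remove 5 from row 2 of P and reverse-bump: 5 enters row 1 and ejects 2. So w(7) = 2. P is now [[1, 5, 7, 8], [4], [6]].
Step i=6: Q has 6 at row 1, column 4; remove that cell from P, ejecting 8. So w(6) = 8. P is now [[1, 5, 7], [4], [6]].
Step i=5: Q has 5 at row 1, column 3; remove that cell from P, ejecting 7. So w(5) = 7. P is now [[1, 5], [4], [6]].
Step i=4: Q has 4 at row 3, column 1; remove 6 from row 3 of P and reverse-bump: 6 enters row 2 and ejects 4; 4 enters row 1 and ejects 1. So w(4) = 1. P is now [[4, 5], [6]].
Step i=3: Q has 3 at row 1, column 2; remove that cell from P, ejecting 5. So w(3) = 5. P is now [[4], [6]].
Step i=2: Q has 2 at row 2, column 1; remove 6 from row 2 of P and reverse-bump: 6 enters row 1 and ejects 4. So w(2) = 4. P is now [[6]].
Step i=1: Q has 1 at row 1, column 1; remove that cell from P, ejecting 6. So w(1) = 6. P is now [].

So w = 6 4 5 1 7 8 2 3.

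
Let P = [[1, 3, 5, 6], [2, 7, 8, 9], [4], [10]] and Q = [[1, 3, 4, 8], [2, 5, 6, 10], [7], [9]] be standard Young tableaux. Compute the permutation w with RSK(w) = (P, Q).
Reverse the RSK construction: for i from n down to 1, find the cell of Q containing i, remove the entry at that cell from P, and reverse-bump it up through P; the value ejected from row 1 is w(i).

Step i=10: Q has 10 at row 2, column 4; remove 9 from row 2 of P and reverse-bump: 9 enters row 1 and ejects 6. So w(10) = 6. P is now [[1, 3, 5, 9], [2, 7, 8], [4], [10]].
Step i=9: Q has 9 at row 4, column 1; remove 10 from row 4 of P and reverse-bump: 10 enters row 3 and ejects 4; 4 enters row 2 and ejects 2; 2 enters row 1 and ejects 1. So w(9) = 1. P is now [[2, 3, 5, 9], [4, 7, 8], [10]].
Step i=8: Q has 8 at row 1, column 4; remove that cell from P, ejecting 9. So w(8) = 9. P is now [[2, 3, 5], [4, 7, 8], [10]].
Step i=7: Q has 7 at row 3, column 1; remove 10 from row 3 of P and reverse-bump: 10 enters row 2 and ejects 8; 8 enters row 1 and ejects 5. So w(7) = 5. P is now [[2, 3, 8], [4, 7, 10]].
Step i=6: Q has 6 at row 2, column 3; remove 10 from row 2 of P and reverse-bump: 10 enters row 1 and ejects 8. So w(6) = 8. P is now [[2, 3, 10], [4, 7]].
Step i=5: Q has 5 at row 2, column 2; remove 7 from row 2 of P and reverse-bump: 7 enters row 1 and ejects 3. So w(5) = 3. P is now [[2, 7, 10], [4]].
Step i=4: Q has 4 at row 1, column 3; remove that cell from P, ejecting 10. So w(4) = 10. P is now [[2, 7], [4]].
Step i=3: Q has 3 at row 1, column 2; remove that cell from P, ejecting 7. So w(3) = 7. P is now [[2], [4]].
Step i=2: Q has 2 at row 2, column 1; remove 4 from row 2 of P and reverse-bump: 4 enters row 1 and ejects 2. So w(2) = 2. P is now [[4]].
Step i=1: Q has 1 at row 1, column 1; remove that cell from P, ejecting 4. So w(1) = 4. P is now [].

So w = 4 2 7 10 3 8 5 9 1 6.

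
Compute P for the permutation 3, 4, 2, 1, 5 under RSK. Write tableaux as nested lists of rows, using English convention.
P = [[1, 4, 5], [2], [3]]

Insert 3: appended to row 1. P = [[3]].
Insert 4: appended to row 1. P = [[3, 4]].
Insert 2: 2 bumps 3 from row 1; 3 starts row 2. P = [[2, 4], [3]].
Insert 1: 1 bumps 2 from row 1; 2 bumps 3 from row 2; 3 starts row 3. P = [[1, 4], [2], [3]].
Insert 5: appended to row 1. P = [[1, 4, 5], [2], [3]].

So P = [[1, 4, 5], [2], [3]].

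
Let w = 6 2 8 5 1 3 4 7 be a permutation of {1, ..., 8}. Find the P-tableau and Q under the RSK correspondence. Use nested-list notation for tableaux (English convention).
P = [[1, 3, 4, 7], [2, 5], [6, 8]], Q = [[1, 3, 7, 8], [2, 4], [5, 6]]

Insert each entry of the permutation into P by Schensted row insertion, recording in Q the position of each new cell.

Insert 6: appended to row 1. P = [[6]].
Insert 2: 2 bumps 6 from row 1; 6 starts row 2. P = [[2], [6]].
Insert 8: appended to row 1. P = [[2, 8], [6]].
Insert 5: 5 bumps 8 from row 1; 8 appends to row 2. P = [[2, 5], [6, 8]].
Insert 1: 1 bumps 2 from row 1; 2 bumps 6 from row 2; 6 starts row 3. P = [[1, 5], [2, 8], [6]].
Insert 3: 3 bumps 5 from row 1; 5 bumps 8 from row 2; 8 appends to row 3. P = [[1, 3], [2, 5], [6, 8]].
Insert 4: appended to row 1. P = [[1, 3, 4], [2, 5], [6, 8]].
Insert 7: appended to row 1. P = [[1, 3, 4, 7], [2, 5], [6, 8]].

So P = [[1, 3, 4, 7], [2, 5], [6, 8]], Q = [[1, 3, 7, 8], [2, 4], [5, 6]].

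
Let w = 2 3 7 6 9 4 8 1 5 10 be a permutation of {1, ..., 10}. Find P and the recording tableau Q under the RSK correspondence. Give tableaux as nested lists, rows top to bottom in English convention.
Insert each entry of the permutation into P by Schensted row insertion, recording in Q the position of each new cell.

After inserting 2: P = [[2]].
After inserting 3: P = [[2, 3]].
After inserting 7: P = [[2, 3, 7]].
After inserting 6: P = [[2, 3, 6], [7]].
After inserting 9: P = [[2, 3, 6, 9], [7]].
After inserting 4: P = [[2, 3, 4, 9], [6], [7]].
After inserting 8: P = [[2, 3, 4, 8], [6, 9], [7]].
After inserting 1: P = [[1, 3, 4, 8], [2, 9], [6], [7]].
After inserting 5: P = [[1, 3, 4, 5], [2, 8], [6, 9], [7]].
After inserting 10: P = [[1, 3, 4, 5, 10], [2, 8], [6, 9], [7]].

So P = [[1, 3, 4, 5, 10], [2, 8], [6, 9], [7]], Q = [[1, 2, 3, 5, 10], [4, 7], [6, 9], [8]].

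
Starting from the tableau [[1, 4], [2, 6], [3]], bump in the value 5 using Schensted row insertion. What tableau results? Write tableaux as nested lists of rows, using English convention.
5 is larger than every entry of row 1, so it is appended to row 1. The new tableau is [[1, 4, 5], [2, 6], [3]].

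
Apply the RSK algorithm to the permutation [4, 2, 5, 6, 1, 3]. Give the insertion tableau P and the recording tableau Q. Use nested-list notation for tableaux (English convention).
P = [[1, 3, 6], [2, 5], [4]], Q = [[1, 3, 4], [2, 6], [5]]

Insert each entry of the permutation into P by Schensted row insertion, recording in Q the position of each new cell.

Insert 4: appended to row 1. P = [[4]].
Insert 2: 2 bumps 4 from row 1; 4 starts row 2. P = [[2], [4]].
Insert 5: appended to row 1. P = [[2, 5], [4]].
Insert 6: appended to row 1. P = [[2, 5, 6], [4]].
Insert 1: 1 bumps 2 from row 1; 2 bumps 4 from row 2; 4 starts row 3. P = [[1, 5, 6], [2], [4]].
Insert 3: 3 bumps 5 from row 1; 5 appends to row 2. P = [[1, 3, 6], [2, 5], [4]].

So P = [[1, 3, 6], [2, 5], [4]], Q = [[1, 3, 4], [2, 6], [5]].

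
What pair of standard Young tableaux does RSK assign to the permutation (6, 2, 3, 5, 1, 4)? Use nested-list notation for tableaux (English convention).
P = [[1, 3, 4], [2, 5], [6]], Q = [[1, 3, 4], [2, 6], [5]]

Insert each entry of the permutation into P by Schensted row insertion, recording in Q the position of each new cell.

Insert 6: appended to row 1. P = [[6]].
Insert 2: 2 bumps 6 from row 1; 6 starts row 2. P = [[2], [6]].
Insert 3: appended to row 1. P = [[2, 3], [6]].
Insert 5: appended to row 1. P = [[2, 3, 5], [6]].
Insert 1: 1 bumps 2 from row 1; 2 bumps 6 from row 2; 6 starts row 3. P = [[1, 3, 5], [2], [6]].
Insert 4: 4 bumps 5 from row 1; 5 appends to row 2. P = [[1, 3, 4], [2, 5], [6]].

So P = [[1, 3, 4], [2, 5], [6]], Q = [[1, 3, 4], [2, 6], [5]].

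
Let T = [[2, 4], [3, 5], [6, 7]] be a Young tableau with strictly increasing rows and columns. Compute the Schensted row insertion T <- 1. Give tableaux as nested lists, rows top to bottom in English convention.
In row 1, 1 replaces 2 (the leftmost entry greater than 1); 2 is bumped to row 2. In row 2, 2 replaces 3 (the leftmost entry greater than 2); 3 is bumped to row 3. In row 3, 3 replaces 6 (the leftmost entry greater than 3); 6 is bumped to row 4. 6 starts a new row 4. The new tableau is [[1, 4], [2, 5], [3, 7], [6]].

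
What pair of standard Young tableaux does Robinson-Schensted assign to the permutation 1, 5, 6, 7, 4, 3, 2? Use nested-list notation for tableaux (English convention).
P = [[1, 2, 6, 7], [3], [4], [5]], Q = [[1, 2, 3, 4], [5], [6], [7]]

Insert each entry of the permutation into P by Schensted row insertion, recording in Q the position of each new cell.

Insert 1: appended to row 1. P = [[1]].
Insert 5: appended to row 1. P = [[1, 5]].
Insert 6: appended to row 1. P = [[1, 5, 6]].
Insert 7: appended to row 1. P = [[1, 5, 6, 7]].
Insert 4: 4 bumps 5 from row 1; 5 starts row 2. P = [[1, 4, 6, 7], [5]].
Insert 3: 3 bumps 4 from row 1; 4 bumps 5 from row 2; 5 starts row 3. P = [[1, 3, 6, 7], [4], [5]].
Insert 2: 2 bumps 3 from row 1; 3 bumps 4 from row 2; 4 bumps 5 from row 3; 5 starts row 4. P = [[1, 2, 6, 7], [3], [4], [5]].

So P = [[1, 2, 6, 7], [3], [4], [5]], Q = [[1, 2, 3, 4], [5], [6], [7]].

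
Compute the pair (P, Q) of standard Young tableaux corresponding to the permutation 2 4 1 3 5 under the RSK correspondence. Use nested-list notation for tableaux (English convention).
P = [[1, 3, 5], [2, 4]], Q = [[1, 2, 5], [3, 4]]

Insert each entry of the permutation into P by Schensted row insertion, recording in Q the position of each new cell.

Insert 2: appended to row 1. P = [[2]].
Insert 4: appended to row 1. P = [[2, 4]].
Insert 1: 1 bumps 2 from row 1; 2 starts row 2. P = [[1, 4], [2]].
Insert 3: 3 bumps 4 from row 1; 4 appends to row 2. P = [[1, 3], [2, 4]].
Insert 5: appended to row 1. P = [[1, 3, 5], [2, 4]].

So P = [[1, 3, 5], [2, 4]], Q = [[1, 2, 5], [3, 4]].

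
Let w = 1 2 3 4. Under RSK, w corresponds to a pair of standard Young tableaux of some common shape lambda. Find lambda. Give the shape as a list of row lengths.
[4]

Row-insert each entry into an empty tableau.

After inserting 1: P = [[1]].
After inserting 2: P = [[1, 2]].
After inserting 3: P = [[1, 2, 3]].
After inserting 4: P = [[1, 2, 3, 4]].

The final insertion tableau P = [[1, 2, 3, 4]] has shape [4].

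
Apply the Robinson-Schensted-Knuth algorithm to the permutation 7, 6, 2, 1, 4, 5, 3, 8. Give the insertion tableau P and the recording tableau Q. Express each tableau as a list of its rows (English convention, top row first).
Insert each entry of the permutation into P by Schensted row insertion, recording in Q the position of each new cell.

Insert 7: appended to row 1. P = [[7]], Q = [[1]].
Insert 6: 6 bumps 7 from row 1; 7 starts row 2. P = [[6], [7]], Q = [[1], [2]].
Insert 2: 2 bumps 6 from row 1; 6 bumps 7 from row 2; 7 starts row 3. P = [[2], [6], [7]], Q = [[1], [2], [3]].
Insert 1: 1 bumps 2 from row 1; 2 bumps 6 from row 2; 6 bumps 7 from row 3; 7 starts row 4. P = [[1], [2], [6], [7]], Q = [[1], [2], [3], [4]].
Insert 4: appended to row 1. P = [[1, 4], [2], [6], [7]], Q = [[1, 5], [2], [3], [4]].
Insert 5: appended to row 1. P = [[1, 4, 5], [2], [6], [7]], Q = [[1, 5, 6], [2], [3], [4]].
Insert 3: 3 bumps 4 from row 1; 4 appends to row 2. P = [[1, 3, 5], [2, 4], [6], [7]], Q = [[1, 5, 6], [2, 7], [3], [4]].
Insert 8: appended to row 1. P = [[1, 3, 5, 8], [2, 4], [6], [7]], Q = [[1, 5, 6, 8], [2, 7], [3], [4]].

So P = [[1, 3, 5, 8], [2, 4], [6], [7]], Q = [[1, 5, 6, 8], [2, 7], [3], [4]].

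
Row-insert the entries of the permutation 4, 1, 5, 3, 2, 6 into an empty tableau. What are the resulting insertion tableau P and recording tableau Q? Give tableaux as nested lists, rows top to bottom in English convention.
Insert each entry of the permutation into P by Schensted row insertion, recording in Q the position of each new cell.

After inserting 4: P = [[4]].
After inserting 1: P = [[1], [4]].
After inserting 5: P = [[1, 5], [4]].
After inserting 3: P = [[1, 3], [4, 5]].
After inserting 2: P = [[1, 2], [3, 5], [4]].
After inserting 6: P = [[1, 2, 6], [3, 5], [4]].

So P = [[1, 2, 6], [3, 5], [4]], Q = [[1, 3, 6], [2, 4], [5]].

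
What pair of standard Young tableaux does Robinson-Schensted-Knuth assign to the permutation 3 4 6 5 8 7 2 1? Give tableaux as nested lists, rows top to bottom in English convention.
P = [[1, 4, 5, 7], [2, 8], [3], [6]], Q = [[1, 2, 3, 5], [4, 6], [7], [8]]

Insert each entry of the permutation into P by Schensted row insertion, recording in Q the position of each new cell.

Insert 3: appended to row 1. P = [[3]].
Insert 4: appended to row 1. P = [[3, 4]].
Insert 6: appended to row 1. P = [[3, 4, 6]].
Insert 5: 5 bumps 6 from row 1; 6 starts row 2. P = [[3, 4, 5], [6]].
Insert 8: appended to row 1. P = [[3, 4, 5, 8], [6]].
Insert 7: 7 bumps 8 from row 1; 8 appends to row 2. P = [[3, 4, 5, 7], [6, 8]].
Insert 2: 2 bumps 3 from row 1; 3 bumps 6 from row 2; 6 starts row 3. P = [[2, 4, 5, 7], [3, 8], [6]].
Insert 1: 1 bumps 2 from row 1; 2 bumps 3 from row 2; 3 bumps 6 from row 3; 6 starts row 4. P = [[1, 4, 5, 7], [2, 8], [3], [6]].

So P = [[1, 4, 5, 7], [2, 8], [3], [6]], Q = [[1, 2, 3, 5], [4, 6], [7], [8]].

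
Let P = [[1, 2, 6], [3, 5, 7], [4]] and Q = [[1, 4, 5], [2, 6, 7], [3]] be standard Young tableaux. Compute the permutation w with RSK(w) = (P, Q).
Reverse the RSK construction: for i from n down to 1, find the cell of Q containing i, remove the entry at that cell from P, and reverse-bump it up through P; the value ejected from row 1 is w(i).

Step i=7: Q has 7 at row 2, column 3; remove 7 from row 2 of P and reverse-bump: 7 enters row 1 and ejects 6. So w(7) = 6. P is now [[1, 2, 7], [3, 5], [4]].
Step i=6: Q has 6 at row 2, column 2; remove 5 from row 2 of P and reverse-bump: 5 enters row 1 and ejects 2. So w(6) = 2. P is now [[1, 5, 7], [3], [4]].
Step i=5: Q has 5 at row 1, column 3; remove that cell from P, ejecting 7. So w(5) = 7. P is now [[1, 5], [3], [4]].
Step i=4: Q has 4 at row 1, column 2; remove that cell from P, ejecting 5. So w(4) = 5. P is now [[1], [3], [4]].
Step i=3: Q has 3 at row 3, column 1; remove 4 from row 3 of P and reverse-bump: 4 enters row 2 and ejects 3; 3 enters row 1 and ejects 1. So w(3) = 1. P is now [[3], [4]].
Step i=2: Q has 2 at row 2, column 1; remove 4 from row 2 of P and reverse-bump: 4 enters row 1 and ejects 3. So w(2) = 3. P is now [[4]].
Step i=1: Q has 1 at row 1, column 1; remove that cell from P, ejecting 4. So w(1) = 4. P is now [].

So w = 4 3 1 5 7 2 6.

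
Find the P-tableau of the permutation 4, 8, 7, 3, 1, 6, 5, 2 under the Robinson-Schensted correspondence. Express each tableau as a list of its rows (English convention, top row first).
After inserting 4: P = [[4]].
After inserting 8: P = [[4, 8]].
After inserting 7: P = [[4, 7], [8]].
After inserting 3: P = [[3, 7], [4], [8]].
After inserting 1: P = [[1, 7], [3], [4], [8]].
After inserting 6: P = [[1, 6], [3, 7], [4], [8]].
After inserting 5: P = [[1, 5], [3, 6], [4, 7], [8]].
After inserting 2: P = [[1, 2], [3, 5], [4, 6], [7], [8]].

So P = [[1, 2], [3, 5], [4, 6], [7], [8]].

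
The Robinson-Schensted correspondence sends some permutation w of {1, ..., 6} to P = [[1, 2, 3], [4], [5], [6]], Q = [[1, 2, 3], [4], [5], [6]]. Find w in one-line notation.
1 2 6 5 4 3

Reverse RSK: for i = n, n-1, ..., 1, locate i in Q, remove the corresponding corner cell from P, and reverse-bump its entry up through P; the value ejected from row 1 is w(i).

So w = 1 2 6 5 4 3.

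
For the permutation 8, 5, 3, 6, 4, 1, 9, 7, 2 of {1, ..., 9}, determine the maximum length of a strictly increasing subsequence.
3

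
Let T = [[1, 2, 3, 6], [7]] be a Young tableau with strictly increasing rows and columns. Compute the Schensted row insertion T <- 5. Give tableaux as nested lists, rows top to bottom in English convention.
In row 1, 5 replaces 6 (the leftmost entry greater than 5); 6 is bumped to row 2. In row 2, 6 replaces 7 (the leftmost entry greater than 6); 7 is bumped to row 3. 7 starts a new row 3. The new tableau is [[1, 2, 3, 5], [6], [7]].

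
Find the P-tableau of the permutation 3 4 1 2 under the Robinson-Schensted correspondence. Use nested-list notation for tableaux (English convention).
P = [[1, 2], [3, 4]]

Insert 3: appended to row 1. P = [[3]].
Insert 4: appended to row 1. P = [[3, 4]].
Insert 1: 1 bumps 3 from row 1; 3 starts row 2. P = [[1, 4], [3]].
Insert 2: 2 bumps 4 from row 1; 4 appends to row 2. P = [[1, 2], [3, 4]].

So P = [[1, 2], [3, 4]].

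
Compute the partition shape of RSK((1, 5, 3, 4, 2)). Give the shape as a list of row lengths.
[3, 1, 1]

Row-insert each entry into an empty tableau.

After inserting 1: P = [[1]].
After inserting 5: P = [[1, 5]].
After inserting 3: P = [[1, 3], [5]].
After inserting 4: P = [[1, 3, 4], [5]].
After inserting 2: P = [[1, 2, 4], [3], [5]].

The final insertion tableau P = [[1, 2, 4], [3], [5]] has shape [3, 1, 1].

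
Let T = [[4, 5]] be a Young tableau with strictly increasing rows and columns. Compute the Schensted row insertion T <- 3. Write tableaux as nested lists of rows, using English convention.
[[3, 5], [4]]

In row 1, 3 replaces 4 (the leftmost entry greater than 3); 4 is bumped to row 2. 4 starts a new row 2. The new tableau is [[3, 5], [4]].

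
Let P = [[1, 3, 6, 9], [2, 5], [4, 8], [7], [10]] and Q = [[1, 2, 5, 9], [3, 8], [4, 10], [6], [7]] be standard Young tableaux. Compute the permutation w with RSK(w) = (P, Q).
Reverse RSK: for i = n, n-1, ..., 1, locate i in Q, remove the corresponding corner cell from P, and reverse-bump its entry up through P; the value ejected from row 1 is w(i).

So w = 4 10 7 5 8 2 1 6 9 3.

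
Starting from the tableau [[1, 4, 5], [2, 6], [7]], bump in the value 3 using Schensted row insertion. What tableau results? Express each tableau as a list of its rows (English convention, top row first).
In row 1, 3 replaces 4 (the leftmost entry greater than 3); 4 is bumped to row 2. In row 2, 4 replaces 6 (the leftmost entry greater than 4); 6 is bumped to row 3. In row 3, 6 replaces 7 (the leftmost entry greater than 6); 7 is bumped to row 4. 7 starts a new row 4. The new tableau is [[1, 3, 5], [2, 4], [6], [7]].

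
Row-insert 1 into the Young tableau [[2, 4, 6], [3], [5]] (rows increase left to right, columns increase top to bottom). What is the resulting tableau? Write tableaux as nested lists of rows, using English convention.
[[1, 4, 6], [2], [3], [5]]

In row 1, 1 replaces 2 (the leftmost entry greater than 1); 2 is bumped to row 2. In row 2, 2 replaces 3 (the leftmost entry greater than 2); 3 is bumped to row 3. In row 3, 3 replaces 5 (the leftmost entry greater than 3); 5 is bumped to row 4. 5 starts a new row 4. The new tableau is [[1, 4, 6], [2], [3], [5]].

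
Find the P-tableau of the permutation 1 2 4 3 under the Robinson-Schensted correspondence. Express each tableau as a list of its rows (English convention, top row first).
P = [[1, 2, 3], [4]]

After inserting 1: P = [[1]].
After inserting 2: P = [[1, 2]].
After inserting 4: P = [[1, 2, 4]].
After inserting 3: P = [[1, 2, 3], [4]].

So P = [[1, 2, 3], [4]].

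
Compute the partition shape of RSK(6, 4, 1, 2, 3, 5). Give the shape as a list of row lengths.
Row-insert each entry into an empty tableau.

After inserting 6: P = [[6]].
After inserting 4: P = [[4], [6]].
After inserting 1: P = [[1], [4], [6]].
After inserting 2: P = [[1, 2], [4], [6]].
After inserting 3: P = [[1, 2, 3], [4], [6]].
After inserting 5: P = [[1, 2, 3, 5], [4], [6]].

The final insertion tableau P = [[1, 2, 3, 5], [4], [6]] has shape [4, 1, 1].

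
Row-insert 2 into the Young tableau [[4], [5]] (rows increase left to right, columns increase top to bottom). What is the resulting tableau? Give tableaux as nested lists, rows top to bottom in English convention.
In row 1, 2 replaces 4 (the leftmost entry greater than 2); 4 is bumped to row 2. In row 2, 4 replaces 5 (the leftmost entry greater than 4); 5 is bumped to row 3. 5 starts a new row 3. The new tableau is [[2], [4], [5]].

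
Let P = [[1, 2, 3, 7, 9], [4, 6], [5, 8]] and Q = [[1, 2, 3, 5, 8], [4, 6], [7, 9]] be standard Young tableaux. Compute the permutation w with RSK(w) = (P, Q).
1 5 6 4 8 7 2 9 3

Reverse the RSK construction: for i from n down to 1, find the cell of Q containing i, remove the entry at that cell from P, and reverse-bump it up through P; the value ejected from row 1 is w(i).

Step i=9: Q has 9 at row 3, column 2; remove 8 from row 3 of P and reverse-bump: 8 enters row 2 and ejects 6; 6 enters row 1 and ejects 3. So w(9) = 3. P is now [[1, 2, 6, 7, 9], [4, 8], [5]].
Step i=8: Q has 8 at row 1, column 5; remove that cell from P, ejecting 9. So w(8) = 9. P is now [[1, 2, 6, 7], [4, 8], [5]].
Step i=7: Q has 7 at row 3, column 1; remove 5 from row 3 of P and reverse-bump: 5 enters row 2 and ejects 4; 4 enters row 1 and ejects 2. So w(7) = 2. P is now [[1, 4, 6, 7], [5, 8]].
Step i=6: Q has 6 at row 2, column 2; remove 8 from row 2 of P and reverse-bump: 8 enters row 1 and ejects 7. So w(6) = 7. P is now [[1, 4, 6, 8], [5]].
Step i=5: Q has 5 at row 1, column 4; remove that cell from P, ejecting 8. So w(5) = 8. P is now [[1, 4, 6], [5]].
Step i=4: Q has 4 at row 2, column 1; remove 5 from row 2 of P and reverse-bump: 5 enters row 1 and ejects 4. So w(4) = 4. P is now [[1, 5, 6]].
Step i=3: Q has 3 at row 1, column 3; remove that cell from P, ejecting 6. So w(3) = 6. P is now [[1, 5]].
Step i=2: Q has 2 at row 1, column 2; remove that cell from P, ejecting 5. So w(2) = 5. P is now [[1]].
Step i=1: Q has 1 at row 1, column 1; remove that cell from P, ejecting 1. So w(1) = 1. P is now [].

So w = 1 5 6 4 8 7 2 9 3.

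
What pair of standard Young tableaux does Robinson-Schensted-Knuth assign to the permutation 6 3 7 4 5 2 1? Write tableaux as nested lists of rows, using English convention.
P = [[1, 4, 5], [2, 7], [3], [6]], Q = [[1, 3, 5], [2, 4], [6], [7]]

Insert each entry of the permutation into P by Schensted row insertion, recording in Q the position of each new cell.

Insert 6: appended to row 1. P = [[6]].
Insert 3: 3 bumps 6 from row 1; 6 starts row 2. P = [[3], [6]].
Insert 7: appended to row 1. P = [[3, 7], [6]].
Insert 4: 4 bumps 7 from row 1; 7 appends to row 2. P = [[3, 4], [6, 7]].
Insert 5: appended to row 1. P = [[3, 4, 5], [6, 7]].
Insert 2: 2 bumps 3 from row 1; 3 bumps 6 from row 2; 6 starts row 3. P = [[2, 4, 5], [3, 7], [6]].
Insert 1: 1 bumps 2 from row 1; 2 bumps 3 from row 2; 3 bumps 6 from row 3; 6 starts row 4. P = [[1, 4, 5], [2, 7], [3], [6]].

So P = [[1, 4, 5], [2, 7], [3], [6]], Q = [[1, 3, 5], [2, 4], [6], [7]].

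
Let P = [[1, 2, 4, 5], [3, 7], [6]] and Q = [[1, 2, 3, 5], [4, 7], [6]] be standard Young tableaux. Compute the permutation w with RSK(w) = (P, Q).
1 3 6 4 7 2 5

Reverse the RSK construction: for i from n down to 1, find the cell of Q containing i, remove the entry at that cell from P, and reverse-bump it up through P; the value ejected from row 1 is w(i).

Step i=7: Q has 7 at row 2, column 2; remove 7 from row 2 of P and reverse-bump: 7 enters row 1 and ejects 5. So w(7) = 5. P is now [[1, 2, 4, 7], [3], [6]].
Step i=6: Q has 6 at row 3, column 1; remove 6 from row 3 of P and reverse-bump: 6 enters row 2 and ejects 3; 3 enters row 1 and ejects 2. So w(6) = 2. P is now [[1, 3, 4, 7], [6]].
Step i=5: Q has 5 at row 1, column 4; remove that cell from P, ejecting 7. So w(5) = 7. P is now [[1, 3, 4], [6]].
Step i=4: Q has 4 at row 2, column 1; remove 6 from row 2 of P and reverse-bump: 6 enters row 1 and ejects 4. So w(4) = 4. P is now [[1, 3, 6]].
Step i=3: Q has 3 at row 1, column 3; remove that cell from P, ejecting 6. So w(3) = 6. P is now [[1, 3]].
Step i=2: Q has 2 at row 1, column 2; remove that cell from P, ejecting 3. So w(2) = 3. P is now [[1]].
Step i=1: Q has 1 at row 1, column 1; remove that cell from P, ejecting 1. So w(1) = 1. P is now [].

So w = 1 3 6 4 7 2 5.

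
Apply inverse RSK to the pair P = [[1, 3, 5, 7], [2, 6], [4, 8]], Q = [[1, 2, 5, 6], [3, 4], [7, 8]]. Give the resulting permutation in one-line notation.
Reverse the RSK construction: for i from n down to 1, find the cell of Q containing i, remove the entry at that cell from P, and reverse-bump it up through P; the value ejected from row 1 is w(i).

Step i=8: Q has 8 at row 3, column 2; remove 8 from row 3 of P and reverse-bump: 8 enters row 2 and ejects 6; 6 enters row 1 and ejects 5. So w(8) = 5. P is now [[1, 3, 6, 7], [2, 8], [4]].
Step i=7: Q has 7 at row 3, column 1; remove 4 from row 3 of P and reverse-bump: 4 enters row 2 and ejects 2; 2 enters row 1 and ejects 1. So w(7) = 1. P is now [[2, 3, 6, 7], [4, 8]].
Step i=6: Q has 6 at row 1, column 4; remove that cell from P, ejecting 7. So w(6) = 7. P is now [[2, 3, 6], [4, 8]].
Step i=5: Q has 5 at row 1, column 3; remove that cell from P, ejecting 6. So w(5) = 6. P is now [[2, 3], [4, 8]].
Step i=4: Q has 4 at row 2, column 2; remove 8 from row 2 of P and reverse-bump: 8 enters row 1 and ejects 3. So w(4) = 3. P is now [[2, 8], [4]].
Step i=3: Q has 3 at row 2, column 1; remove 4 from row 2 of P and reverse-bump: 4 enters row 1 and ejects 2. So w(3) = 2. P is now [[4, 8]].
Step i=2: Q has 2 at row 1, column 2; remove that cell from P, ejecting 8. So w(2) = 8. P is now [[4]].
Step i=1: Q has 1 at row 1, column 1; remove that cell from P, ejecting 4. So w(1) = 4. P is now [].

So w = 4 8 2 3 6 7 1 5.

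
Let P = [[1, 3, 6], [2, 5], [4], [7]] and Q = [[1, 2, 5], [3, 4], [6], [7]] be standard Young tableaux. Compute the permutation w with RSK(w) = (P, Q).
4 7 2 5 6 3 1

Reverse the RSK construction: for i from n down to 1, find the cell of Q containing i, remove the entry at that cell from P, and reverse-bump it up through P; the value ejected from row 1 is w(i).

Step i=7: Q has 7 at row 4, column 1; remove 7 from row 4 of P and reverse-bump: 7 enters row 3 and ejects 4; 4 enters row 2 and ejects 2; 2 enters row 1 and ejects 1. So w(7) = 1. P is now [[2, 3, 6], [4, 5], [7]].
Step i=6: Q has 6 at row 3, column 1; remove 7 from row 3 of P and reverse-bump: 7 enters row 2 and ejects 5; 5 enters row 1 and ejects 3. So w(6) = 3. P is now [[2, 5, 6], [4, 7]].
Step i=5: Q has 5 at row 1, column 3; remove that cell from P, ejecting 6. So w(5) = 6. P is now [[2, 5], [4, 7]].
Step i=4: Q has 4 at row 2, column 2; remove 7 from row 2 of P and reverse-bump: 7 enters row 1 and ejects 5. So w(4) = 5. P is now [[2, 7], [4]].
Step i=3: Q has 3 at row 2, column 1; remove 4 from row 2 of P and reverse-bump: 4 enters row 1 and ejects 2. So w(3) = 2. P is now [[4, 7]].
Step i=2: Q has 2 at row 1, column 2; remove that cell from P, ejecting 7. So w(2) = 7. P is now [[4]].
Step i=1: Q has 1 at row 1, column 1; remove that cell from P, ejecting 4. So w(1) = 4. P is now [].

So w = 4 7 2 5 6 3 1.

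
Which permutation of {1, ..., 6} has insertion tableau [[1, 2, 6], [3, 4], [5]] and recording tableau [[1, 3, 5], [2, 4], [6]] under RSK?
Reverse the RSK construction: for i from n down to 1, find the cell of Q containing i, remove the entry at that cell from P, and reverse-bump it up through P; the value ejected from row 1 is w(i).

Step i=6: Q has 6 at row 3, column 1; remove 5 from row 3 of P and reverse-bump: 5 enters row 2 and ejects 4; 4 enters row 1 and ejects 2. So w(6) = 2. P is now [[1, 4, 6], [3, 5]].
Step i=5: Q has 5 at row 1, column 3; remove that cell from P, ejecting 6. So w(5) = 6. P is now [[1, 4], [3, 5]].
Step i=4: Q has 4 at row 2, column 2; remove 5 from row 2 of P and reverse-bump: 5 enters row 1 and ejects 4. So w(4) = 4. P is now [[1, 5], [3]].
Step i=3: Q has 3 at row 1, column 2; remove that cell from P, ejecting 5. So w(3) = 5. P is now [[1], [3]].
Step i=2: Q has 2 at row 2, column 1; remove 3 from row 2 of P and reverse-bump: 3 enters row 1 and ejects 1. So w(2) = 1. P is now [[3]].
Step i=1: Q has 1 at row 1, column 1; remove that cell from P, ejecting 3. So w(1) = 3. P is now [].

So w = 3 1 5 4 6 2.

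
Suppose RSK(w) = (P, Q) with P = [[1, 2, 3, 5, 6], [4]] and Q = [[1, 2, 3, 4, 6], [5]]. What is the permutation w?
1 2 4 5 3 6

Reverse the RSK construction: for i from n down to 1, find the cell of Q containing i, remove the entry at that cell from P, and reverse-bump it up through P; the value ejected from row 1 is w(i).

Step i=6: Q has 6 at row 1, column 5; remove that cell from P, ejecting 6. So w(6) = 6. P is now [[1, 2, 3, 5], [4]].
Step i=5: Q has 5 at row 2, column 1; remove 4 from row 2 of P and reverse-bump: 4 enters row 1 and ejects 3. So w(5) = 3. P is now [[1, 2, 4, 5]].
Step i=4: Q has 4 at row 1, column 4; remove that cell from P, ejecting 5. So w(4) = 5. P is now [[1, 2, 4]].
Step i=3: Q has 3 at row 1, column 3; remove that cell from P, ejecting 4. So w(3) = 4. P is now [[1, 2]].
Step i=2: Q has 2 at row 1, column 2; remove that cell from P, ejecting 2. So w(2) = 2. P is now [[1]].
Step i=1: Q has 1 at row 1, column 1; remove that cell from P, ejecting 1. So w(1) = 1. P is now [].

So w = 1 2 4 5 3 6.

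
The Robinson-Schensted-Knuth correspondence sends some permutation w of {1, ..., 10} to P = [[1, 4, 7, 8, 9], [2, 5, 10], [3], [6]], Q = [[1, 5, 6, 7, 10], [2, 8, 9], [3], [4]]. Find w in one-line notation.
Reverse the RSK construction: for i from n down to 1, find the cell of Q containing i, remove the entry at that cell from P, and reverse-bump it up through P; the value ejected from row 1 is w(i).

Step i=10: Q has 10 at row 1, column 5; remove that cell from P, ejecting 9. So w(10) = 9. P is now [[1, 4, 7, 8], [2, 5, 10], [3], [6]].
Step i=9: Q has 9 at row 2, column 3; remove 10 from row 2 of P and reverse-bump: 10 enters row 1 and ejects 8. So w(9) = 8. P is now [[1, 4, 7, 10], [2, 5], [3], [6]].
Step i=8: Q has 8 at row 2, column 2; remove 5 from row 2 of P and reverse-bump: 5 enters row 1 and ejects 4. So w(8) = 4. P is now [[1, 5, 7, 10], [2], [3], [6]].
Step i=7: Q has 7 at row 1, column 4; remove that cell from P, ejecting 10. So w(7) = 10. P is now [[1, 5, 7], [2], [3], [6]].
Step i=6: Q has 6 at row 1, column 3; remove that cell from P, ejecting 7. So w(6) = 7. P is now [[1, 5], [2], [3], [6]].
Step i=5: Q has 5 at row 1, column 2; remove that cell from P, ejecting 5. So w(5) = 5. P is now [[1], [2], [3], [6]].
Step i=4: Q has 4 at row 4, column 1; remove 6 from row 4 of P and reverse-bump: 6 enters row 3 and ejects 3; 3 enters row 2 and ejects 2; 2 enters row 1 and ejects 1. So w(4) = 1. P is now [[2], [3], [6]].
Step i=3: Q has 3 at row 3, column 1; remove 6 from row 3 of P and reverse-bump: 6 enters row 2 and ejects 3; 3 enters row 1 and ejects 2. So w(3) = 2. P is now [[3], [6]].
Step i=2: Q has 2 at row 2, column 1; remove 6 from row 2 of P and reverse-bump: 6 enters row 1 and ejects 3. So w(2) = 3. P is now [[6]].
Step i=1: Q has 1 at row 1, column 1; remove that cell from P, ejecting 6. So w(1) = 6. P is now [].

So w = 6 3 2 1 5 7 10 4 8 9.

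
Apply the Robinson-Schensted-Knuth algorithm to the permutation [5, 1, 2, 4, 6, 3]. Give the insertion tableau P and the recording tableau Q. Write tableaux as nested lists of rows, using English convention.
Insert each entry of the permutation into P by Schensted row insertion, recording in Q the position of each new cell.

Insert 5: appended to row 1. P = [[5]].
Insert 1: 1 bumps 5 from row 1; 5 starts row 2. P = [[1], [5]].
Insert 2: appended to row 1. P = [[1, 2], [5]].
Insert 4: appended to row 1. P = [[1, 2, 4], [5]].
Insert 6: appended to row 1. P = [[1, 2, 4, 6], [5]].
Insert 3: 3 bumps 4 from row 1; 4 bumps 5 from row 2; 5 starts row 3. P = [[1, 2, 3, 6], [4], [5]].

So P = [[1, 2, 3, 6], [4], [5]], Q = [[1, 3, 4, 5], [2], [6]].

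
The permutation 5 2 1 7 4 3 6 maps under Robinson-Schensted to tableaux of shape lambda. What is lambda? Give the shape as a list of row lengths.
[3, 2, 2]

RSK row insertion gives P = [[1, 3, 6], [2, 4], [5, 7]], which has shape [3, 2, 2].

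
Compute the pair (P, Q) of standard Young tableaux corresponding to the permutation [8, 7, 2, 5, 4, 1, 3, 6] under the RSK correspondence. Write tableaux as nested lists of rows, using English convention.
P = [[1, 3, 6], [2, 4], [5], [7], [8]], Q = [[1, 4, 8], [2, 7], [3], [5], [6]]

Insert each entry of the permutation into P by Schensted row insertion, recording in Q the position of each new cell.

Insert 8: appended to row 1. P = [[8]].
Insert 7: 7 bumps 8 from row 1; 8 starts row 2. P = [[7], [8]].
Insert 2: 2 bumps 7 from row 1; 7 bumps 8 from row 2; 8 starts row 3. P = [[2], [7], [8]].
Insert 5: appended to row 1. P = [[2, 5], [7], [8]].
Insert 4: 4 bumps 5 from row 1; 5 bumps 7 from row 2; 7 bumps 8 from row 3; 8 starts row 4. P = [[2, 4], [5], [7], [8]].
Insert 1: 1 bumps 2 from row 1; 2 bumps 5 from row 2; 5 bumps 7 from row 3; 7 bumps 8 from row 4; 8 starts row 5. P = [[1, 4], [2], [5], [7], [8]].
Insert 3: 3 bumps 4 from row 1; 4 appends to row 2. P = [[1, 3], [2, 4], [5], [7], [8]].
Insert 6: appended to row 1. P = [[1, 3, 6], [2, 4], [5], [7], [8]].

So P = [[1, 3, 6], [2, 4], [5], [7], [8]], Q = [[1, 4, 8], [2, 7], [3], [5], [6]].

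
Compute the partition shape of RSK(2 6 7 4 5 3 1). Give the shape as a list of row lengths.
[3, 2, 1, 1]

Row-insert each entry into an empty tableau.

After inserting 2: P = [[2]].
After inserting 6: P = [[2, 6]].
After inserting 7: P = [[2, 6, 7]].
After inserting 4: P = [[2, 4, 7], [6]].
After inserting 5: P = [[2, 4, 5], [6, 7]].
After inserting 3: P = [[2, 3, 5], [4, 7], [6]].
After inserting 1: P = [[1, 3, 5], [2, 7], [4], [6]].

The final insertion tableau P = [[1, 3, 5], [2, 7], [4], [6]] has shape [3, 2, 1, 1].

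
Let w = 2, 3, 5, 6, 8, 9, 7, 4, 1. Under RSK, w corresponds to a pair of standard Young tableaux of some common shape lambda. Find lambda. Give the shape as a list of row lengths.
RSK row insertion gives P = [[1, 3, 4, 6, 7, 9], [2], [5], [8]], which has shape [6, 1, 1, 1].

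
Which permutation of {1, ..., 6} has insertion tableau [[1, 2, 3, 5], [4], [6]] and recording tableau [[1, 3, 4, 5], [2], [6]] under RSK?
Reverse the RSK construction: for i from n down to 1, find the cell of Q containing i, remove the entry at that cell from P, and reverse-bump it up through P; the value ejected from row 1 is w(i).

Step i=6: Q has 6 at row 3, column 1; remove 6 from row 3 of P and reverse-bump: 6 enters row 2 and ejects 4; 4 enters row 1 and ejects 3. So w(6) = 3. P is now [[1, 2, 4, 5], [6]].
Step i=5: Q has 5 at row 1, column 4; remove that cell from P, ejecting 5. So w(5) = 5. P is now [[1, 2, 4], [6]].
Step i=4: Q has 4 at row 1, column 3; remove that cell from P, ejecting 4. So w(4) = 4. P is now [[1, 2], [6]].
Step i=3: Q has 3 at row 1, column 2; remove that cell from P, ejecting 2. So w(3) = 2. P is now [[1], [6]].
Step i=2: Q has 2 at row 2, column 1; remove 6 from row 2 of P and reverse-bump: 6 enters row 1 and ejects 1. So w(2) = 1. P is now [[6]].
Step i=1: Q has 1 at row 1, column 1; remove that cell from P, ejecting 6. So w(1) = 6. P is now [].

So w = 6 1 2 4 5 3.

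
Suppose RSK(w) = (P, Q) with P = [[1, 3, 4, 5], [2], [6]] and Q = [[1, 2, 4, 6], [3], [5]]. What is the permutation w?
2 6 3 4 1 5

Reverse RSK: for i = n, n-1, ..., 1, locate i in Q, remove the corresponding corner cell from P, and reverse-bump its entry up through P; the value ejected from row 1 is w(i).

So w = 2 6 3 4 1 5.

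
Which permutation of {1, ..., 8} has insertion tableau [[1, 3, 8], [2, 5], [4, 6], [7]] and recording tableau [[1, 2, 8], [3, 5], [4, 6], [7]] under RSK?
Reverse the RSK construction: for i from n down to 1, find the cell of Q containing i, remove the entry at that cell from P, and reverse-bump it up through P; the value ejected from row 1 is w(i).

Step i=8: Q has 8 at row 1, column 3; remove that cell from P, ejecting 8. So w(8) = 8. P is now [[1, 3], [2, 5], [4, 6], [7]].
Step i=7: Q has 7 at row 4, column 1; remove 7 from row 4 of P and reverse-bump: 7 enters row 3 and ejects 6; 6 enters row 2 and ejects 5; 5 enters row 1 and ejects 3. So w(7) = 3. P is now [[1, 5], [2, 6], [4, 7]].
Step i=6: Q has 6 at row 3, column 2; remove 7 from row 3 of P and reverse-bump: 7 enters row 2 and ejects 6; 6 enters row 1 and ejects 5. So w(6) = 5. P is now [[1, 6], [2, 7], [4]].
Step i=5: Q has 5 at row 2, column 2; remove 7 from row 2 of P and reverse-bump: 7 enters row 1 and ejects 6. So w(5) = 6. P is now [[1, 7], [2], [4]].
Step i=4: Q has 4 at row 3, column 1; remove 4 from row 3 of P and reverse-bump: 4 enters row 2 and ejects 2; 2 enters row 1 and ejects 1. So w(4) = 1. P is now [[2, 7], [4]].
Step i=3: Q has 3 at row 2, column 1; remove 4 from row 2 of P and reverse-bump: 4 enters row 1 and ejects 2. So w(3) = 2. P is now [[4, 7]].
Step i=2: Q has 2 at row 1, column 2; remove that cell from P, ejecting 7. So w(2) = 7. P is now [[4]].
Step i=1: Q has 1 at row 1, column 1; remove that cell from P, ejecting 4. So w(1) = 4. P is now [].

So w = 4 7 2 1 6 5 3 8.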